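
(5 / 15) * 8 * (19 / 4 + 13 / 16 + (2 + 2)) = 51 / 2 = 25.50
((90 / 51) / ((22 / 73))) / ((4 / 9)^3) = 798255 / 11968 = 66.70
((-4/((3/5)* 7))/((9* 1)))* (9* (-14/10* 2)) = 8/3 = 2.67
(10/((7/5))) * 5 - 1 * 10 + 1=187/7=26.71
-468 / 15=-156 / 5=-31.20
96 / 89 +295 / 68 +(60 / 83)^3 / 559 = 10479702542539 / 1934394302516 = 5.42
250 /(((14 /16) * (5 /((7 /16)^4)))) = 8575 /4096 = 2.09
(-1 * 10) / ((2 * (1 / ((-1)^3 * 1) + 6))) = -1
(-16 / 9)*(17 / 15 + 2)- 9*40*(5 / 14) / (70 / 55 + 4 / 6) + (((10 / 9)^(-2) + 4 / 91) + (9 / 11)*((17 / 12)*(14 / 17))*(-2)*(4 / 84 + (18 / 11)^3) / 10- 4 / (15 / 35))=-1168256838187 / 14389174800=-81.19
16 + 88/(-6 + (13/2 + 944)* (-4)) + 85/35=8761/476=18.41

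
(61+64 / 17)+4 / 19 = 20987 / 323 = 64.98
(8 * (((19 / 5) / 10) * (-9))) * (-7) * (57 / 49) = 38988 / 175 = 222.79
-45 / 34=-1.32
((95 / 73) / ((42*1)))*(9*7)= 285 / 146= 1.95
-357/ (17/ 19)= -399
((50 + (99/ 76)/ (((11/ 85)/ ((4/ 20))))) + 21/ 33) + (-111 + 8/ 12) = -144671/ 2508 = -57.68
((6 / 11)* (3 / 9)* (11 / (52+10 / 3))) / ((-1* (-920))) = 3 / 76360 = 0.00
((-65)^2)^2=17850625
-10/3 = -3.33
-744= -744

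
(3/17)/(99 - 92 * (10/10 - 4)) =1/2125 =0.00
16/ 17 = 0.94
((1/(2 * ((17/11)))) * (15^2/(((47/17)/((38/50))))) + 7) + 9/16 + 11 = 29007/752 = 38.57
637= 637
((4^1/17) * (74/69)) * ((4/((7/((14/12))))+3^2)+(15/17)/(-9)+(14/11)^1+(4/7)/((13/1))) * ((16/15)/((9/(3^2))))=2631823616/898242345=2.93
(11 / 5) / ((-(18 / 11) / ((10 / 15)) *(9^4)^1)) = -121 / 885735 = -0.00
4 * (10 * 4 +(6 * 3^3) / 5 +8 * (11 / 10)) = 1624 / 5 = 324.80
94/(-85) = -94/85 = -1.11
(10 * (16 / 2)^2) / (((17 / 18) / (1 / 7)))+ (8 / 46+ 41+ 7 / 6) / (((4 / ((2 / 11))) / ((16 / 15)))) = 133936468 / 1354815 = 98.86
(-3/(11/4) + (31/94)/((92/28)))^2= 554932249/565583524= 0.98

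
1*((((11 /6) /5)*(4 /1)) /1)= 22 /15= 1.47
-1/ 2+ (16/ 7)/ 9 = -31/ 126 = -0.25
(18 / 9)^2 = 4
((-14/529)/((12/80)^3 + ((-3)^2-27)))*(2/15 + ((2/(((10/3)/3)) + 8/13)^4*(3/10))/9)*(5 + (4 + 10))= 5779441166912/163144109942775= 0.04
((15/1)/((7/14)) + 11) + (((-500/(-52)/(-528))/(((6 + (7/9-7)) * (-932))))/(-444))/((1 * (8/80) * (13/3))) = 41.00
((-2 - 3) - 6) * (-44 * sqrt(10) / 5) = 484 * sqrt(10) / 5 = 306.11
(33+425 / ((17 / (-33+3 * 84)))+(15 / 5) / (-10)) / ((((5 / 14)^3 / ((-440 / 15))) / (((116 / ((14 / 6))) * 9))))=-1586826707.56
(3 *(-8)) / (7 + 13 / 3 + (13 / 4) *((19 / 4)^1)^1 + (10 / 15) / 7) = -896 / 1003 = -0.89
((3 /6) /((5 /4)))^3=8 /125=0.06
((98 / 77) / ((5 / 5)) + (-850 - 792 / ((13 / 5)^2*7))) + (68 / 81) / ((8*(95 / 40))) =-17331776348 / 20027007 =-865.42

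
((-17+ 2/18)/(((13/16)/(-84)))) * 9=15714.46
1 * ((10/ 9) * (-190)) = -1900/ 9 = -211.11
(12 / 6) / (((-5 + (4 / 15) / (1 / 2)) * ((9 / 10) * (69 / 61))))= -6100 / 13869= -0.44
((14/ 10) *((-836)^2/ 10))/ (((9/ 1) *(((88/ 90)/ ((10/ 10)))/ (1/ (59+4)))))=7942/ 45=176.49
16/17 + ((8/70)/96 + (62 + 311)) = 5339897/14280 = 373.94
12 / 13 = 0.92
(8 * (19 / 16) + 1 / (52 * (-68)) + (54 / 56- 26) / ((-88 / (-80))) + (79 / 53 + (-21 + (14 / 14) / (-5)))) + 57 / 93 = -72372372411 / 2236714480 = -32.36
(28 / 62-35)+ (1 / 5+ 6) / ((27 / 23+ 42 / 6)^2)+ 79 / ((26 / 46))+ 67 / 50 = 37978380057 / 356090800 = 106.65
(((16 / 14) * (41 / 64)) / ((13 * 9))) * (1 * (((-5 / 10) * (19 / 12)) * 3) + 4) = 41 / 4032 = 0.01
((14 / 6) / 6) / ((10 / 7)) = 49 / 180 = 0.27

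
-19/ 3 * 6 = -38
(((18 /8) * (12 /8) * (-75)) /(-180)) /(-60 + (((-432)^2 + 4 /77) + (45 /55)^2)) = 38115 /5056650208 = 0.00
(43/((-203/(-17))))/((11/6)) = 4386/2233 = 1.96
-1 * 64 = -64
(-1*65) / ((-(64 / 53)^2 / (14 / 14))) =182585 / 4096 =44.58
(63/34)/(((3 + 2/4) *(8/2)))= 9/68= 0.13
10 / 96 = 5 / 48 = 0.10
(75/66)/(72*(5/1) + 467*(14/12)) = 0.00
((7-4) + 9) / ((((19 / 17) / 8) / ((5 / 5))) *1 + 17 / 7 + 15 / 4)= 3808 / 2005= 1.90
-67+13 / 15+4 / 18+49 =-16.91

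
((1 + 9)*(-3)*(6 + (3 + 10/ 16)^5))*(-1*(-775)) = -240727675125/ 16384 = -14692851.26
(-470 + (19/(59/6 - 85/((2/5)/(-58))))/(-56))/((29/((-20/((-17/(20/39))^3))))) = -38958339880000/4378457708803269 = -0.01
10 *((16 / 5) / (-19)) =-32 / 19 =-1.68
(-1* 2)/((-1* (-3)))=-2/3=-0.67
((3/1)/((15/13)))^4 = 28561/625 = 45.70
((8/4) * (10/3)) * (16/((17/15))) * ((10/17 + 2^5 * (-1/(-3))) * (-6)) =-1836800/289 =-6355.71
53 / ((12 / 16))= 212 / 3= 70.67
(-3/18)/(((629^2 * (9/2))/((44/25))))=-0.00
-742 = -742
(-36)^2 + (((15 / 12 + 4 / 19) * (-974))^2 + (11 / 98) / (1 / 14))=20468230595 / 10108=2024953.56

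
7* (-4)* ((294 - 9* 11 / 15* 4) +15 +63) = -48384 / 5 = -9676.80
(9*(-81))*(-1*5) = 3645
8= 8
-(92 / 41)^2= -8464 / 1681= -5.04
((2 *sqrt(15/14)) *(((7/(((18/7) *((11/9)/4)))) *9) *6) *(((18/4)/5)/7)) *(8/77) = 3888 *sqrt(210)/4235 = 13.30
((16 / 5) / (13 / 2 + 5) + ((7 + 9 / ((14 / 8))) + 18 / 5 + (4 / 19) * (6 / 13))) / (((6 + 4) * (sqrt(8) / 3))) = 9614637 * sqrt(2) / 7953400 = 1.71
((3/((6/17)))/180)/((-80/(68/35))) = -289/252000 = -0.00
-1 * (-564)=564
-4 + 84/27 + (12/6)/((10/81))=15.31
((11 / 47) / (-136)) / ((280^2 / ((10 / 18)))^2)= -11 / 127295749324800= -0.00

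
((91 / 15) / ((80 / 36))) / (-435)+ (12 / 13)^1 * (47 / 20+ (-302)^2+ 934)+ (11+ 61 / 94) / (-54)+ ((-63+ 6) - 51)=3386542452833 / 39867750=84944.41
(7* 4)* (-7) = -196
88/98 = 44/49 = 0.90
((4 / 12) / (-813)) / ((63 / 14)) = -2 / 21951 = -0.00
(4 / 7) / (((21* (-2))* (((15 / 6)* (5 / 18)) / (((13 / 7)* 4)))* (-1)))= 1248 / 8575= 0.15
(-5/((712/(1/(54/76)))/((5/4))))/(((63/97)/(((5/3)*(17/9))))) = -3916375/65400048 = -0.06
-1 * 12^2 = -144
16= 16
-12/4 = -3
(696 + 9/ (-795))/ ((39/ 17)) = 1045143/ 3445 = 303.38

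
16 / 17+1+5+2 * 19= 764 / 17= 44.94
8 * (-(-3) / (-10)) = -12 / 5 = -2.40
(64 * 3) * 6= 1152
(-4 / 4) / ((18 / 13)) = -13 / 18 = -0.72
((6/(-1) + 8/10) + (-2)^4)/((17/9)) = 486/85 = 5.72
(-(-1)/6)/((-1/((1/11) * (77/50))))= -7/300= -0.02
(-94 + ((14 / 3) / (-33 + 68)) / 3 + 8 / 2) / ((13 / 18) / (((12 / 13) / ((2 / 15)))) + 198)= -145728 / 320929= -0.45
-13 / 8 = -1.62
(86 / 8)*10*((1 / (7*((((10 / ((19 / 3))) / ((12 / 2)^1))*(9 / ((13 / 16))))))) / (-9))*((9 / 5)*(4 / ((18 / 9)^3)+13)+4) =-3005743 / 181440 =-16.57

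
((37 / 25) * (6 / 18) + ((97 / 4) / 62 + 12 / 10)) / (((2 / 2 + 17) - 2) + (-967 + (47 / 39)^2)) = -19656897 / 8954424400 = -0.00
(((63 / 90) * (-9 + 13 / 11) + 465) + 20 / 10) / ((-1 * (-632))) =3173 / 4345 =0.73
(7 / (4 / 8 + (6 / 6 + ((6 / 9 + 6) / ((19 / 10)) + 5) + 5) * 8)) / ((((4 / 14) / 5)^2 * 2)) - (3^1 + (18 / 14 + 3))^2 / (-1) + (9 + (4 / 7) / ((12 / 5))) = 558812041 / 7813932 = 71.51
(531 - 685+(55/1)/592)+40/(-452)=-10301689/66896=-154.00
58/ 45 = 1.29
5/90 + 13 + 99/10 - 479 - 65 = -23447/45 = -521.04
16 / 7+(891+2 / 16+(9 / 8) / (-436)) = 21813453 / 24416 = 893.41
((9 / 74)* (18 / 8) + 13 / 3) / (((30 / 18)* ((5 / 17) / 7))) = 486829 / 7400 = 65.79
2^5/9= 32/9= 3.56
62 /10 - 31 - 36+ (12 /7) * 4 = -1888 /35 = -53.94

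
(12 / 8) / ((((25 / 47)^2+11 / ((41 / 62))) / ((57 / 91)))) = 5162433 / 92951222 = 0.06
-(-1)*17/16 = 17/16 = 1.06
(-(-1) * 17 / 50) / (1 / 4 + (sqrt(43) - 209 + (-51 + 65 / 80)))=-563448 / 428836025 - 2176 * sqrt(43) / 428836025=-0.00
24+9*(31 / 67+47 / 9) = 5036 / 67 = 75.16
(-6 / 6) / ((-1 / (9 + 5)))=14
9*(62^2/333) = 3844/37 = 103.89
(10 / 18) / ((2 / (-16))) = -40 / 9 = -4.44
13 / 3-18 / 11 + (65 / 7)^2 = 143786 / 1617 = 88.92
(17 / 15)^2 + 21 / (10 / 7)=7193 / 450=15.98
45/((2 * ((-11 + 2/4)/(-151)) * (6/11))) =8305/14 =593.21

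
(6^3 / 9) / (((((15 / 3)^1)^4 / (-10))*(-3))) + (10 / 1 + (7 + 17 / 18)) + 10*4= 130663 / 2250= 58.07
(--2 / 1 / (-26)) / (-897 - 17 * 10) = 1 / 13871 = 0.00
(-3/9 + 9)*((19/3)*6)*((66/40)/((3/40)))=21736/3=7245.33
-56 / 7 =-8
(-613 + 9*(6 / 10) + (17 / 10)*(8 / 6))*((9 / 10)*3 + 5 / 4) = -35866 / 15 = -2391.07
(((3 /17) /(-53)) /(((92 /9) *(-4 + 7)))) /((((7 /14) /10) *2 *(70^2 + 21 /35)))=-225 /1015551338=-0.00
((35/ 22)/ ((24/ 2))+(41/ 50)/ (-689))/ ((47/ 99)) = 1792389/ 6476600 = 0.28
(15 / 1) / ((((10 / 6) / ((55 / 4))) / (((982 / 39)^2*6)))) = 79556730 / 169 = 470749.88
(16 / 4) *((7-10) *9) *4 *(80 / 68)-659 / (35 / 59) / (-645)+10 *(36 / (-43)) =-197600023 / 383775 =-514.89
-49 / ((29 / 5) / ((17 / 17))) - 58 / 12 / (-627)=-920849 / 109098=-8.44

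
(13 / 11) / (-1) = -13 / 11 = -1.18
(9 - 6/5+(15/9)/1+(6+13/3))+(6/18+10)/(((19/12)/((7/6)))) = 7813/285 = 27.41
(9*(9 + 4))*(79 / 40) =9243 / 40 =231.08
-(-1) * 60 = 60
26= 26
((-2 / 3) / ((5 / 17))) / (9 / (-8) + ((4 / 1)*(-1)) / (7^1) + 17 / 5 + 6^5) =-1904 / 6533271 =-0.00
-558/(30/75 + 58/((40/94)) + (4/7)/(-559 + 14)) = -1419180/347671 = -4.08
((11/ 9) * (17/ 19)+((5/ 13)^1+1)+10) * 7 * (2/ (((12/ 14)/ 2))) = 2718422/ 6669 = 407.62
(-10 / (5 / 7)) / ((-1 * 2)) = 7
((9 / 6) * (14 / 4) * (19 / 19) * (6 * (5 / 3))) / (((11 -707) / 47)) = -1645 / 464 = -3.55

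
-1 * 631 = -631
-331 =-331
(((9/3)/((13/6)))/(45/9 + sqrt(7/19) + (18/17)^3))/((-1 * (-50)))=2837468759/627849862900 -24137569 * sqrt(133)/627849862900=0.00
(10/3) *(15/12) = 25/6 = 4.17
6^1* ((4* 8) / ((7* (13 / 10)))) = 1920 / 91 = 21.10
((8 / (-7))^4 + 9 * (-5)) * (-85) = 8835665 / 2401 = 3679.99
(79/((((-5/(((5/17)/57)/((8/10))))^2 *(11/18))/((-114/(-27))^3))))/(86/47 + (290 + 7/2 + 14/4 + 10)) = 352735/6727676373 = 0.00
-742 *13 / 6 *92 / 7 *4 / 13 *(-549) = 3569232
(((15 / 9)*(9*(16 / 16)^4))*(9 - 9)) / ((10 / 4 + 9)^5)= 0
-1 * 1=-1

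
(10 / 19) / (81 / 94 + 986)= 188 / 352507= 0.00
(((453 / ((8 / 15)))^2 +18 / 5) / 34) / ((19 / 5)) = 230861277 / 41344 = 5583.91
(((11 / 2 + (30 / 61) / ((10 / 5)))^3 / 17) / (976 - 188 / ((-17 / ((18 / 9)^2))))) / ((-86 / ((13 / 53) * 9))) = -40303235817 / 143549960631296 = -0.00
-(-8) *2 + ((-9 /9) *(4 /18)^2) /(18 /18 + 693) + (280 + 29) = 9134773 /28107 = 325.00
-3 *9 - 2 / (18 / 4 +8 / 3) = -1173 / 43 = -27.28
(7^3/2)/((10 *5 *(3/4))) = 343/75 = 4.57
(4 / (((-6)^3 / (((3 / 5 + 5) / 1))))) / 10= -7 / 675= -0.01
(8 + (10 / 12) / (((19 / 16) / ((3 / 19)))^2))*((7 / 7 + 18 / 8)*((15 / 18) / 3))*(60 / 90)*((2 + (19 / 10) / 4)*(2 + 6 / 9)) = 37340446 / 1172889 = 31.84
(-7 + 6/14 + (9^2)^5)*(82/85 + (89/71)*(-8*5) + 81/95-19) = -234742555709.68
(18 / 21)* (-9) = -54 / 7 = -7.71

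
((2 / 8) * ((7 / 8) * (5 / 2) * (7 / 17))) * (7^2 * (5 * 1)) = 60025 / 1088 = 55.17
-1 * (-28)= 28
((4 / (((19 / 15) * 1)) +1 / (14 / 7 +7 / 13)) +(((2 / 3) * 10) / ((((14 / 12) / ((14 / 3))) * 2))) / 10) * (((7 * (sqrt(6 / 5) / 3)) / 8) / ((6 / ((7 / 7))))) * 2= 7147 * sqrt(30) / 75240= 0.52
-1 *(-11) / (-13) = -11 / 13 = -0.85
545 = 545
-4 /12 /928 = -1 /2784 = -0.00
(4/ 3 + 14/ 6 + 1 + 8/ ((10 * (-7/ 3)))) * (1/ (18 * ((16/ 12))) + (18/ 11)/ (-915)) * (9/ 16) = 728897/ 7515200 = 0.10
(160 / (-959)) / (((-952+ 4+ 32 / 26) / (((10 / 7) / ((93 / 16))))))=83200 / 1920998793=0.00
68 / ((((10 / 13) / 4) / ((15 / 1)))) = 5304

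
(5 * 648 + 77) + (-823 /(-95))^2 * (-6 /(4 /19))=1119163 /950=1178.07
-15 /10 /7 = -3 /14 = -0.21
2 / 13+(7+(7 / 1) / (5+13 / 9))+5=13.24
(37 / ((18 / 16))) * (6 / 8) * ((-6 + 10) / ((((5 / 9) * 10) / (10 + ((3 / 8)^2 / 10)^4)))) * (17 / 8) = 3165860671580607 / 8388608000000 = 377.40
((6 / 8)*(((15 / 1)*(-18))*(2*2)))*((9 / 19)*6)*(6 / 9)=-29160 / 19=-1534.74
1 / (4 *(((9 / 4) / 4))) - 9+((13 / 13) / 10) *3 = -743 / 90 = -8.26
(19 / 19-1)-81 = -81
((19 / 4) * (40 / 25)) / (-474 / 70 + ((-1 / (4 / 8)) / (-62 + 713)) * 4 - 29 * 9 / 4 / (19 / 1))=-0.74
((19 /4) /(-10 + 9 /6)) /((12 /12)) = -19 /34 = -0.56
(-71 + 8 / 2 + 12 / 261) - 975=-90650 / 87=-1041.95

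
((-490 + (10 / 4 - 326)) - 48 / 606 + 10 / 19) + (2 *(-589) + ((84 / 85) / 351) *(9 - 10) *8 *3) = -25332965927 / 12722970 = -1991.12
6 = 6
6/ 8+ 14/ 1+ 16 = 123/ 4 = 30.75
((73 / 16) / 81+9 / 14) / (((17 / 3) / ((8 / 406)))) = 6343 / 2608956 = 0.00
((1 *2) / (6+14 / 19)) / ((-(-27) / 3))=19 / 576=0.03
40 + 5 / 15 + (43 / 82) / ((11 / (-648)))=12775 / 1353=9.44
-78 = -78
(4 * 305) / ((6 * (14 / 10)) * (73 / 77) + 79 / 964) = 64684400 / 426577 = 151.64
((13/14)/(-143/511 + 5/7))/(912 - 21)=949/395604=0.00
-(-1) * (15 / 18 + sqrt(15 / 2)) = 5 / 6 + sqrt(30) / 2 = 3.57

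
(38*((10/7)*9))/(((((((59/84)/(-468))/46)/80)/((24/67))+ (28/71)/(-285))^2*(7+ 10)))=428726526903851127605821440/28610485450589068913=14984944.16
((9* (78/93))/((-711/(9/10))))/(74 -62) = -39/48980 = -0.00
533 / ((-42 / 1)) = -533 / 42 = -12.69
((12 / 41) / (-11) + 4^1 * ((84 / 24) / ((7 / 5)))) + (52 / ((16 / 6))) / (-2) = 0.22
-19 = -19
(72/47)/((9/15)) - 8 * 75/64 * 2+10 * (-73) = -140285/188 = -746.20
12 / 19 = 0.63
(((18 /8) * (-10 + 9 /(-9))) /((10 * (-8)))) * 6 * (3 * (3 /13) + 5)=10989 /1040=10.57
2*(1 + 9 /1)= 20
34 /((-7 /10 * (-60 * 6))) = 17 /126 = 0.13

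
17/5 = 3.40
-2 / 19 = -0.11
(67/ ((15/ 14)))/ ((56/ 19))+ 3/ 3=1333/ 60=22.22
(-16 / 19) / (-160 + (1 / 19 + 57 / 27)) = 0.01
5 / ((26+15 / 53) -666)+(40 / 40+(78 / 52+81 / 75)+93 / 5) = 22.17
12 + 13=25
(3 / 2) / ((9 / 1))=1 / 6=0.17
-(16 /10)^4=-4096 /625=-6.55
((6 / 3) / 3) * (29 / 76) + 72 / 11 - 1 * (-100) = 133927 / 1254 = 106.80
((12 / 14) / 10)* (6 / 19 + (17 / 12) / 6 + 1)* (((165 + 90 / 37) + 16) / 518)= 0.05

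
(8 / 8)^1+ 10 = 11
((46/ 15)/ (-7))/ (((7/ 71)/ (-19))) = 62054/ 735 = 84.43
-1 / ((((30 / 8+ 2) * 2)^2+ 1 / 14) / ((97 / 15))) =-0.05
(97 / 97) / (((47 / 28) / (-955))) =-26740 / 47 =-568.94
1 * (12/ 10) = 6/ 5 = 1.20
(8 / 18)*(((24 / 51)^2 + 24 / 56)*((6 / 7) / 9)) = 0.03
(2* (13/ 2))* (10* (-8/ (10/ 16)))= -1664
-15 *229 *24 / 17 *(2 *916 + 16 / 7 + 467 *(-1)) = -46413720 / 7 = -6630531.43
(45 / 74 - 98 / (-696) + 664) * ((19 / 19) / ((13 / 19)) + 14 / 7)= 128389605 / 55796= 2301.05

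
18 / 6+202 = 205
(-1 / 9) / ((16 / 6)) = -1 / 24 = -0.04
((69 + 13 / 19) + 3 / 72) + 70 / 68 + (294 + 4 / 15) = 14148251 / 38760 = 365.02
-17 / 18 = -0.94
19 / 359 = 0.05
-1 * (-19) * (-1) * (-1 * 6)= 114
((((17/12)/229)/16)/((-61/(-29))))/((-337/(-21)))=3451/301283392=0.00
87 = 87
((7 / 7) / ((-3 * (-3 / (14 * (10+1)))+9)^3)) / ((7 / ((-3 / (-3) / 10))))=260876 / 13573524375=0.00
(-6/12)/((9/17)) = -17/18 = -0.94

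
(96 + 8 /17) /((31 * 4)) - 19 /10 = -5913 /5270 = -1.12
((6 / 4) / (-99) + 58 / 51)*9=3777 / 374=10.10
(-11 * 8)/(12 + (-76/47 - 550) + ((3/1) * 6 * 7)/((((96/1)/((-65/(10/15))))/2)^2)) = 2117632/475119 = 4.46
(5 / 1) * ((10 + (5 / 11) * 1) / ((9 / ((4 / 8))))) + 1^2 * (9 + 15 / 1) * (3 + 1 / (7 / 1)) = 78.33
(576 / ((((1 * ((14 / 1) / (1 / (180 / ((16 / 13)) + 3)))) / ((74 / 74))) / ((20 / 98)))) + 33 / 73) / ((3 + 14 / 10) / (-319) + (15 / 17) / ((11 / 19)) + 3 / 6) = 45784599410 / 181068551979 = 0.25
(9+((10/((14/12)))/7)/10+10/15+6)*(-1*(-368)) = 854128/147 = 5810.39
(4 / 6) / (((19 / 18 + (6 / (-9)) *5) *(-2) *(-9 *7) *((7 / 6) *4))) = -1 / 2009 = -0.00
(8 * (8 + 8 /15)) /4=256 /15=17.07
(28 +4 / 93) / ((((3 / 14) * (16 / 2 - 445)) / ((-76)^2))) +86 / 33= -121912174 / 70587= -1727.12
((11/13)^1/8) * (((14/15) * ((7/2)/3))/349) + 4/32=25588/204165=0.13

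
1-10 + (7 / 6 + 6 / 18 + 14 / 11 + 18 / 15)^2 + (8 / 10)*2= 101429 / 12100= 8.38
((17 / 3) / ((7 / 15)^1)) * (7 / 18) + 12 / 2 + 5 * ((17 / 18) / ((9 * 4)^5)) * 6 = 1944995413 / 181398528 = 10.72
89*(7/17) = 623/17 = 36.65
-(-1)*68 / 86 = 34 / 43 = 0.79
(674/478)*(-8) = -2696/239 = -11.28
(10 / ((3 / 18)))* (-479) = -28740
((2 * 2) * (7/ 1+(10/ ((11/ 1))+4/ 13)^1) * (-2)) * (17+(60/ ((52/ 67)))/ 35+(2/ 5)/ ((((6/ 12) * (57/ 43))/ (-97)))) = 1917720320/ 741741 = 2585.43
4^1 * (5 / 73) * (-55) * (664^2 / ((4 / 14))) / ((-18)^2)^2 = -221.51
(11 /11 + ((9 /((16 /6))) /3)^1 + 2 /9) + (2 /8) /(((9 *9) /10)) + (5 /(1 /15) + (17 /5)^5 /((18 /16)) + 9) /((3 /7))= 2310003433 /2025000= 1140.74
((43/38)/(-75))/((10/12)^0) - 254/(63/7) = -241429/8550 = -28.24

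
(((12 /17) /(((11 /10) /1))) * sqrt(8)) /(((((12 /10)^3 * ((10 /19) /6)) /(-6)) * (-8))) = 8.98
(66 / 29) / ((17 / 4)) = 0.54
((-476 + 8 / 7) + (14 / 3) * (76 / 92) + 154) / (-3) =153112 / 1449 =105.67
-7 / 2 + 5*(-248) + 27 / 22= -13665 / 11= -1242.27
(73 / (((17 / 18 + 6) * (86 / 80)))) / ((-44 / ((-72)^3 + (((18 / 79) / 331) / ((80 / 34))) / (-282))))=12055238120665827 / 145329604750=82951.01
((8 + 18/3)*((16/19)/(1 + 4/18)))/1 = 9.65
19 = 19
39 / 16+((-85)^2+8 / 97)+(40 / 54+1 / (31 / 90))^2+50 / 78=102355431002467 / 14134680144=7241.44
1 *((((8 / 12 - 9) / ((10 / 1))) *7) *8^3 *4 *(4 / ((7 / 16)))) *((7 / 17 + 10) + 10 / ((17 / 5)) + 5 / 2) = -88309760 / 51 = -1731563.92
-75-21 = -96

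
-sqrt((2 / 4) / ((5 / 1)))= -0.32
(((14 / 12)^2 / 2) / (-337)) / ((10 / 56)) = -343 / 30330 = -0.01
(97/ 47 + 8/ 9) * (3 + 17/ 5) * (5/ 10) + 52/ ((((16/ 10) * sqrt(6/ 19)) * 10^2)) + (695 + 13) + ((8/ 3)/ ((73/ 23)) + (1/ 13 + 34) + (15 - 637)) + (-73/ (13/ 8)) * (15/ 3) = -93.67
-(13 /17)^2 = -169 /289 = -0.58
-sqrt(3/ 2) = -sqrt(6)/ 2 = -1.22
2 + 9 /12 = 11 /4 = 2.75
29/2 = 14.50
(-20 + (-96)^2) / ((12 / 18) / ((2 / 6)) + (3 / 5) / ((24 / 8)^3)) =413820 / 91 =4547.47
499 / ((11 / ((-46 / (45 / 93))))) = -711574 / 165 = -4312.57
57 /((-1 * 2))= -57 /2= -28.50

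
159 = 159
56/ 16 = 7/ 2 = 3.50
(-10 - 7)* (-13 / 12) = 221 / 12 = 18.42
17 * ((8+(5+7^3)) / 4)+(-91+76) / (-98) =148289 / 98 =1513.15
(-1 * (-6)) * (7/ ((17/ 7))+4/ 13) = 4230/ 221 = 19.14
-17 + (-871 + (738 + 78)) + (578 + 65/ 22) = 508.95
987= 987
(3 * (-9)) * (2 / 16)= -27 / 8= -3.38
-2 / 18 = -0.11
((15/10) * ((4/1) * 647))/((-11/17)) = -65994/11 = -5999.45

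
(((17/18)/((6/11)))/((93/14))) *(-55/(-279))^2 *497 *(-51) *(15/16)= -167278582625/694964448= -240.70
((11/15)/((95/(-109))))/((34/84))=-16786/8075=-2.08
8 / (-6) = -1.33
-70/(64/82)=-1435/16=-89.69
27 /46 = 0.59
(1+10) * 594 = 6534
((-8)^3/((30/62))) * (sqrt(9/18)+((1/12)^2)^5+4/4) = -383887658195/362797056 - 7936 * sqrt(2)/15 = -1806.35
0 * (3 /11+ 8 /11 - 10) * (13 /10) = 0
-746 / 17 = -43.88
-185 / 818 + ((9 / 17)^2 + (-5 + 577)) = 135234737 / 236402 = 572.05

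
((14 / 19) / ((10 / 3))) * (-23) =-483 / 95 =-5.08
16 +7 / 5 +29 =232 / 5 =46.40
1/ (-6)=-1/ 6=-0.17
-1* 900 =-900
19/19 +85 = 86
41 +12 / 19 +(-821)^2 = 12807570 / 19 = 674082.63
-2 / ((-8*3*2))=1 / 24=0.04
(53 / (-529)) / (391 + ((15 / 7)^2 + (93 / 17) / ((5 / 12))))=-220745 / 900529396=-0.00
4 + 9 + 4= 17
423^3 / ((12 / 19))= 479350791 / 4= 119837697.75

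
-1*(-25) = 25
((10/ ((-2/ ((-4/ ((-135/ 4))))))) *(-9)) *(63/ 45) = 112/ 15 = 7.47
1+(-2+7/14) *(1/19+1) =-11/19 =-0.58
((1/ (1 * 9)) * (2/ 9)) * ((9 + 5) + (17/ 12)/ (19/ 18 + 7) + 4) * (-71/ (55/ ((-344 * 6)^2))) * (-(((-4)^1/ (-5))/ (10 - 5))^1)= 236192975872/ 598125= 394888.99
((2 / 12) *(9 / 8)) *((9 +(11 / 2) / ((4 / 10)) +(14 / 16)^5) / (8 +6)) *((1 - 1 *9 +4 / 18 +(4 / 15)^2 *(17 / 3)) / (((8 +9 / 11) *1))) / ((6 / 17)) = -16895115457 / 22885171200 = -0.74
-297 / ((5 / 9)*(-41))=2673 / 205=13.04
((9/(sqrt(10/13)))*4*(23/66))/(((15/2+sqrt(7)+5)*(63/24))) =-736*sqrt(910)/229845+1840*sqrt(130)/45969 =0.36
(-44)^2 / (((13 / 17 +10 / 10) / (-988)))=-16258528 / 15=-1083901.87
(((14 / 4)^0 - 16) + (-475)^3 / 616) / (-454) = 107181115 / 279664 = 383.25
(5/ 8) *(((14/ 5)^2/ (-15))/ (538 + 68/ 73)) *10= -3577/ 590130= -0.01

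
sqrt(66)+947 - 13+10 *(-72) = sqrt(66)+214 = 222.12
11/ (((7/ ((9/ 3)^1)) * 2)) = 33/ 14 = 2.36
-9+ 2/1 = -7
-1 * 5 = -5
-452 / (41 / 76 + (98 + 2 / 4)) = -34352 / 7527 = -4.56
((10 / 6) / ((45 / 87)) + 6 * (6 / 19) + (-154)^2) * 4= 16225244 / 171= 94884.47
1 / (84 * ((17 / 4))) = 1 / 357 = 0.00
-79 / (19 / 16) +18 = -48.53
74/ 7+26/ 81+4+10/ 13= 115442/ 7371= 15.66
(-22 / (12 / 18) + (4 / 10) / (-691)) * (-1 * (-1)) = -114017 / 3455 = -33.00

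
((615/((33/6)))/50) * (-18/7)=-2214/385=-5.75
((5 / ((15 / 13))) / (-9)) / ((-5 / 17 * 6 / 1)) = 0.27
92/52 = 23/13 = 1.77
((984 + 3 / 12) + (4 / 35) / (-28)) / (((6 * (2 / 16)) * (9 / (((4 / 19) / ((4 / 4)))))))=3858244 / 125685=30.70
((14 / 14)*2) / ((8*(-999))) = -1 / 3996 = -0.00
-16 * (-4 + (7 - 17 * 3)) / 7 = 768 / 7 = 109.71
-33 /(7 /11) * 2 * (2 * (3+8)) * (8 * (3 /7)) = -383328 /49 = -7823.02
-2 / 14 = -1 / 7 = -0.14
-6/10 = -3/5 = -0.60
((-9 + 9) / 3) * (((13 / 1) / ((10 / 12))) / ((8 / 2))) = 0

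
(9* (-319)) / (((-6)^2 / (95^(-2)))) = -319 / 36100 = -0.01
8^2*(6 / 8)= 48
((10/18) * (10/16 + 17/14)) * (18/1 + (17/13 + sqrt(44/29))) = 515 * sqrt(319)/7308 + 129265/6552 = 20.99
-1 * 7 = -7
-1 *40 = -40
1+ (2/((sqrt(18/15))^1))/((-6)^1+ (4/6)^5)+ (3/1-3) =1-81*sqrt(30)/1426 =0.69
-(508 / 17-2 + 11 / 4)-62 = -6299 / 68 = -92.63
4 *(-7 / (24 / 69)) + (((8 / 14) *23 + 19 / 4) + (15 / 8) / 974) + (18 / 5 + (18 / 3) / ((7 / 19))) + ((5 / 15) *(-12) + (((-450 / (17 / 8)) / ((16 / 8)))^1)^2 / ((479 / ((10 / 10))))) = -880184052833 / 37752902320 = -23.31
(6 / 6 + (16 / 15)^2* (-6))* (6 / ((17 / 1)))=-874 / 425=-2.06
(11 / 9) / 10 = 11 / 90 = 0.12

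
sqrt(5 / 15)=sqrt(3) / 3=0.58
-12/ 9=-4/ 3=-1.33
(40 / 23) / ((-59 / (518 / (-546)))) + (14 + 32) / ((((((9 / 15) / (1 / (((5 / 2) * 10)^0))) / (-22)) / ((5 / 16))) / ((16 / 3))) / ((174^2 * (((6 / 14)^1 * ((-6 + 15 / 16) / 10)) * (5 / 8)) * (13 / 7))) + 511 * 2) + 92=1819180729893084589 / 19758031398981057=92.07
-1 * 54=-54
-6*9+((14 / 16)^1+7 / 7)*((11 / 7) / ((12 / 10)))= -5773 / 112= -51.54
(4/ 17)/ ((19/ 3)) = 0.04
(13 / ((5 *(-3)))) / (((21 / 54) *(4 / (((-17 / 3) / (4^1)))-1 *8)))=663 / 3220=0.21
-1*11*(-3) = 33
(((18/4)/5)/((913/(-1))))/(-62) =9/566060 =0.00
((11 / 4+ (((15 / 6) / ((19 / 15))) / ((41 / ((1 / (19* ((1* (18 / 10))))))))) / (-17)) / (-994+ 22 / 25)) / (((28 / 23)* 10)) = -954857765 / 4198082700672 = -0.00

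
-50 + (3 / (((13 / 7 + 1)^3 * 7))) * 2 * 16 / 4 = -49853 / 1000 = -49.85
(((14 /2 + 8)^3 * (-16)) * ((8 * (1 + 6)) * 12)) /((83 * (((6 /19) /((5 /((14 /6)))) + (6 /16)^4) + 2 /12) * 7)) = -6051594240000 /32343191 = -187105.66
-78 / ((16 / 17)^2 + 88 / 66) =-2601 / 74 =-35.15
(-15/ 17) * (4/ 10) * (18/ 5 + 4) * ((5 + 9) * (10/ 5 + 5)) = -22344/ 85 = -262.87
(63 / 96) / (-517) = -21 / 16544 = -0.00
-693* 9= -6237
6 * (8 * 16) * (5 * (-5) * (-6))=115200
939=939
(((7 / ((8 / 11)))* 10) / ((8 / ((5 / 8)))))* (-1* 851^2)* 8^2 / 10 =-34852173.12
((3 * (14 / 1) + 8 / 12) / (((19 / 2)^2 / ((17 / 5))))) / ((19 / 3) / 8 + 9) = 69632 / 424175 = 0.16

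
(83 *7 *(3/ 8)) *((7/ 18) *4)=338.92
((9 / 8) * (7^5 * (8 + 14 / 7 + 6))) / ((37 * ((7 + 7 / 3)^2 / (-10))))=-138915 / 148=-938.61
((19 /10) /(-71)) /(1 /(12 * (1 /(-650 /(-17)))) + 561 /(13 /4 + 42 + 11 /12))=-268413 /153841735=-0.00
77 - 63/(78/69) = 553/26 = 21.27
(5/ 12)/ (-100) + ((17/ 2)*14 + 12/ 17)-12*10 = -1217/ 4080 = -0.30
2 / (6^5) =1 / 3888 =0.00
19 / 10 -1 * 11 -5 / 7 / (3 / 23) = -3061 / 210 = -14.58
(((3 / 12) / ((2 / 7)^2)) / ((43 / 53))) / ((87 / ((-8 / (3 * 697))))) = -0.00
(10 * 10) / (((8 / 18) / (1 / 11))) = 225 / 11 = 20.45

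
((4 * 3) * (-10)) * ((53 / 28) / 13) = -1590 / 91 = -17.47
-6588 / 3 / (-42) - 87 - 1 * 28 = -439 / 7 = -62.71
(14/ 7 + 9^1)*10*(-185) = -20350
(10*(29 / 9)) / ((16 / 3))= 145 / 24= 6.04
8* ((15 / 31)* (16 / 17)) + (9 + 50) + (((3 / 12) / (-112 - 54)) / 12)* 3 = 87682001 / 1399712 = 62.64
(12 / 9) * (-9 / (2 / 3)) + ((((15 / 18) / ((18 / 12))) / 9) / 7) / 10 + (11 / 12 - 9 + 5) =-47815 / 2268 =-21.08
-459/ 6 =-153/ 2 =-76.50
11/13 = 0.85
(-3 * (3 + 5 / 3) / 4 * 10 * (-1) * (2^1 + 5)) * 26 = 6370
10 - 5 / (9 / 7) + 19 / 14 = 941 / 126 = 7.47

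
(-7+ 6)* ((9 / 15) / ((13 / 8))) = -24 / 65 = -0.37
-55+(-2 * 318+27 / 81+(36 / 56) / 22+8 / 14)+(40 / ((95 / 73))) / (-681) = -916746415 / 1328404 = -690.11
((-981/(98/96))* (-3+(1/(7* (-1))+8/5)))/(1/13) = 33055776/1715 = 19274.50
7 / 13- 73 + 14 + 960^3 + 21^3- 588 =11501679989 / 13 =884744614.54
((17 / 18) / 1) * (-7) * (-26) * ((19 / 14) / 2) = 4199 / 36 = 116.64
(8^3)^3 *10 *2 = 2684354560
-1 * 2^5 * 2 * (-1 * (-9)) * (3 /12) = -144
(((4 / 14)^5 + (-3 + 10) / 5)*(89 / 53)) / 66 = 10485001 / 293954430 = 0.04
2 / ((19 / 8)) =16 / 19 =0.84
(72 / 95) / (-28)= -18 / 665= -0.03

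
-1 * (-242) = 242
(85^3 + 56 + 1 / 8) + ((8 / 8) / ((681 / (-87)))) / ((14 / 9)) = 7807469417 / 12712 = 614181.04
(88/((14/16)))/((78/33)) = 3872/91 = 42.55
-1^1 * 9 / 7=-9 / 7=-1.29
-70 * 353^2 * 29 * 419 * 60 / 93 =-2119773542600 / 31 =-68379791696.77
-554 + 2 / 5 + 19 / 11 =-30353 / 55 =-551.87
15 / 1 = 15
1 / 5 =0.20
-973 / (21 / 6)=-278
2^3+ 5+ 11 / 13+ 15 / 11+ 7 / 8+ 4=22977 / 1144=20.08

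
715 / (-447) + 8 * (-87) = -311827 / 447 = -697.60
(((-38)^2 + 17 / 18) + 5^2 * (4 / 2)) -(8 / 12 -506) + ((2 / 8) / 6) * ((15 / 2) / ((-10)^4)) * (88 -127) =576079649 / 288000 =2000.28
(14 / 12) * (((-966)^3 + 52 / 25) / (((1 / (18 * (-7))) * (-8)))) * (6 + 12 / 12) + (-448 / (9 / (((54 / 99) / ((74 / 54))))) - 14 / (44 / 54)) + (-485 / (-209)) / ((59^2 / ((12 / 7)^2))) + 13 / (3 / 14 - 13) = -1368761922100359272711609 / 11805140189150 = -115946265793.47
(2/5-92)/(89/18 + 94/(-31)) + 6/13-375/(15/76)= -135064822/69355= -1947.44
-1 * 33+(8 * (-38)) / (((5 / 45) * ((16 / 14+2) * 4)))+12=-2625 / 11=-238.64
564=564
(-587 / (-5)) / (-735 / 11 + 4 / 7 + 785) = 45199 / 276720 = 0.16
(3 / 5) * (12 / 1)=36 / 5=7.20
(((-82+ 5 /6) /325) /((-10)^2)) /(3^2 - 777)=487 /149760000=0.00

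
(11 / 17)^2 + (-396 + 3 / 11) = -1256686 / 3179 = -395.31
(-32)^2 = 1024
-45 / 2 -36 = -117 / 2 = -58.50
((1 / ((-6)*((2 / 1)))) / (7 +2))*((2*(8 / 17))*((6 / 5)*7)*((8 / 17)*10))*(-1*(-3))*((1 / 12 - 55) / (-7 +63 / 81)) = -2636 / 289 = -9.12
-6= -6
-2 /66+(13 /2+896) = 59563 /66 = 902.47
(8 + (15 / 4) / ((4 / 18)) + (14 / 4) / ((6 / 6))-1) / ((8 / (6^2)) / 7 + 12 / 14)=1971 / 64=30.80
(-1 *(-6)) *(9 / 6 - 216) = -1287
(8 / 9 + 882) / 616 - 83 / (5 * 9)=-0.41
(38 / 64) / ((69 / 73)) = 1387 / 2208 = 0.63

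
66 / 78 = 11 / 13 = 0.85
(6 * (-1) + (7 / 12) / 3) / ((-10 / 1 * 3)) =209 / 1080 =0.19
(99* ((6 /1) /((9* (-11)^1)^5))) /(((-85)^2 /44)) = -8 /21031230825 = -0.00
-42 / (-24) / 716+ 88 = 88.00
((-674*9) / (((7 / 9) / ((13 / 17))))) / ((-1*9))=662.67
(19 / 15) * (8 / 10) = 76 / 75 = 1.01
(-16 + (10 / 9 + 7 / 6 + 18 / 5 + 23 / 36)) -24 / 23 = -14527 / 1380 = -10.53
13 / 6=2.17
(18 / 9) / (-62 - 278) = -1 / 170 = -0.01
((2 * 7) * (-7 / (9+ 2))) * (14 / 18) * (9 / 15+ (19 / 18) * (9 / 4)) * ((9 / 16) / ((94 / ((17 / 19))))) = -693889 / 6286720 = -0.11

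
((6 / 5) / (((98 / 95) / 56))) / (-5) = -456 / 35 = -13.03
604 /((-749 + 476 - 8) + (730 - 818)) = -604 /369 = -1.64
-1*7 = -7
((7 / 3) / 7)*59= 59 / 3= 19.67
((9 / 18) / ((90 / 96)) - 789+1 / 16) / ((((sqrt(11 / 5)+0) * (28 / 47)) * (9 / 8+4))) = -1270457 * sqrt(55) / 54120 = -174.09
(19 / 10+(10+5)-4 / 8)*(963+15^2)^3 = 137487487104 / 5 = 27497497420.80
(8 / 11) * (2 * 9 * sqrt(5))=144 * sqrt(5) / 11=29.27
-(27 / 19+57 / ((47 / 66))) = -72747 / 893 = -81.46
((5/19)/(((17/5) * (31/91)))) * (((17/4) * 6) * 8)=27300/589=46.35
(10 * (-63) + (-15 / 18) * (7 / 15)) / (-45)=11347 / 810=14.01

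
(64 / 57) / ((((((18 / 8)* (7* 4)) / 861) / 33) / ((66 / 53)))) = 635008 / 1007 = 630.59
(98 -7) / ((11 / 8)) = 728 / 11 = 66.18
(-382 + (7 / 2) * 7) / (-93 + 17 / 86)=30745 / 7981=3.85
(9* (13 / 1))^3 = 1601613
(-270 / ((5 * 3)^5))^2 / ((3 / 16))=64 / 94921875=0.00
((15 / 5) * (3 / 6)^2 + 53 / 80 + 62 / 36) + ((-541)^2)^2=85662167764.13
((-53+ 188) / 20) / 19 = 27 / 76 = 0.36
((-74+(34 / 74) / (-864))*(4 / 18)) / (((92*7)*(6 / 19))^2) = -0.00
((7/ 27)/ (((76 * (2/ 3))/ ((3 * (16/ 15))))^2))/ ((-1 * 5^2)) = -28/ 676875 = -0.00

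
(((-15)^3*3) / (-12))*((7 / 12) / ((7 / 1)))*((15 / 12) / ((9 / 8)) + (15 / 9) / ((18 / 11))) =14375 / 96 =149.74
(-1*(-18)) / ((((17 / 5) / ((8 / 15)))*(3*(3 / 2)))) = 32 / 51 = 0.63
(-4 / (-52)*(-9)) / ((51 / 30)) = -90 / 221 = -0.41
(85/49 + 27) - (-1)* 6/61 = 86182/2989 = 28.83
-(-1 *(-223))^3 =-11089567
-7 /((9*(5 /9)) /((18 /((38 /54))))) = -3402 /95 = -35.81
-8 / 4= -2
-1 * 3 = -3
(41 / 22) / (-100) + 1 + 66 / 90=11317 / 6600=1.71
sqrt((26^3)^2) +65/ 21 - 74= 367607/ 21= 17505.10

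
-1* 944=-944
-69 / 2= -34.50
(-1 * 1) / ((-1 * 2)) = 0.50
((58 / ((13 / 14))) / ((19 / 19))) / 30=406 / 195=2.08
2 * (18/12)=3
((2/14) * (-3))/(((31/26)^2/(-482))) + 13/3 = 3019939/20181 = 149.64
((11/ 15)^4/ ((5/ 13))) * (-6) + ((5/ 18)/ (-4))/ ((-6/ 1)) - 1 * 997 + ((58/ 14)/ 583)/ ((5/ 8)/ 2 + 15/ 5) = -292432923630083/ 291995550000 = -1001.50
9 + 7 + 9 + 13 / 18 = 463 / 18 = 25.72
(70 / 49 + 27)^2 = 39601 / 49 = 808.18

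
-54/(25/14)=-756/25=-30.24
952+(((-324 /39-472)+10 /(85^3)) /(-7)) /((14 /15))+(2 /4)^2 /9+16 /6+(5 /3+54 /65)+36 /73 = 42405784583017 /41122694340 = 1031.20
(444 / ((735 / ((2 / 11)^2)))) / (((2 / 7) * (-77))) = -296 / 326095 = -0.00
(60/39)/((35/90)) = 360/91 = 3.96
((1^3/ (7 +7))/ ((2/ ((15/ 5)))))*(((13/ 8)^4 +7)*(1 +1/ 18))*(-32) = -50.57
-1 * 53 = -53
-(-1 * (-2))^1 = -2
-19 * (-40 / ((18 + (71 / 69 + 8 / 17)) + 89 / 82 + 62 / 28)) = 33.33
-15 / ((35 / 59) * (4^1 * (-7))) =177 / 196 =0.90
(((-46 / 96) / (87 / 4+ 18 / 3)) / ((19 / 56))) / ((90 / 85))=-2737 / 56943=-0.05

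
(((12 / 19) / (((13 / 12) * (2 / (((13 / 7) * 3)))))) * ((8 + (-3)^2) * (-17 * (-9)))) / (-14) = -280908 / 931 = -301.73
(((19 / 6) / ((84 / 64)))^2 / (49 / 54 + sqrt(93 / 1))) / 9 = -46208 / 7257249 + 92416 * sqrt(93) / 13170563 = 0.06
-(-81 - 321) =402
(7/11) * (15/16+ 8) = 91/16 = 5.69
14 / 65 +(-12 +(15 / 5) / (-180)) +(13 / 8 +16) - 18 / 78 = 1745 / 312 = 5.59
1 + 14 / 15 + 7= 134 / 15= 8.93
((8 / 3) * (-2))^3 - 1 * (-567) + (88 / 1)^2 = 220301 / 27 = 8159.30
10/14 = 5/7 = 0.71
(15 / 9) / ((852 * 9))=5 / 23004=0.00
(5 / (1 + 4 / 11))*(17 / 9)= 6.93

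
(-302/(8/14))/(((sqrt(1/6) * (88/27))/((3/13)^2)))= -256851 * sqrt(6)/29744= -21.15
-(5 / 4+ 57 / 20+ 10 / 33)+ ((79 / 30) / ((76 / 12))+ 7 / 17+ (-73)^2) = 5325.42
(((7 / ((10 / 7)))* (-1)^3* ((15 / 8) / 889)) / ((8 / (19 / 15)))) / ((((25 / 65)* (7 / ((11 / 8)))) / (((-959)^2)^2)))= -2298074306164637 / 3251200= -706838799.88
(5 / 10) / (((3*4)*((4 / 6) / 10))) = 5 / 8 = 0.62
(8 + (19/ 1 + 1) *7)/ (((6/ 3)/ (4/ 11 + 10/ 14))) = 6142/ 77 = 79.77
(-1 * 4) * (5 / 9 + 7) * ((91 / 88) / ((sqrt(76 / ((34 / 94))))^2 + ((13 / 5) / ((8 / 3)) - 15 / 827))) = -248563120 / 1678755177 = -0.15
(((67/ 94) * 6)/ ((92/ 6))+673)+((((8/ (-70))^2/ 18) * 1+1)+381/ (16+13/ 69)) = 18579232068757/ 26624867850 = 697.81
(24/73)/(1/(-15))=-360/73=-4.93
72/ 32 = 9/ 4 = 2.25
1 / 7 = 0.14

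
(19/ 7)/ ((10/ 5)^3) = 19/ 56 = 0.34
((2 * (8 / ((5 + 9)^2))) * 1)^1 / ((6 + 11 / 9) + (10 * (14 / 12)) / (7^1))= 9 / 980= 0.01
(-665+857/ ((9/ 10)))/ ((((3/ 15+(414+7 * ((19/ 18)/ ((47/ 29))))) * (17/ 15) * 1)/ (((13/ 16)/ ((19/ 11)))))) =1303033875/ 4577170984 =0.28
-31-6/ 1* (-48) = 257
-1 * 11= -11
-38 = -38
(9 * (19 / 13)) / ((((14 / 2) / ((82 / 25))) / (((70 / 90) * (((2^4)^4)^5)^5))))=4023145310059403582683922069980692500205681625227930232990167277490328995102238581232987460410454741377137141933540594679808 / 325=12378908646336626408258220000000000000000000000000000000000000000000000000000000000000000000000000000000000000000000000000.00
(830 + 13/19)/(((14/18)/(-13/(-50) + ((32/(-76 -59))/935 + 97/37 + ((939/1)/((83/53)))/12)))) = 61586559222193/1091126300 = 56443.11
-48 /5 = -9.60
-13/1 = -13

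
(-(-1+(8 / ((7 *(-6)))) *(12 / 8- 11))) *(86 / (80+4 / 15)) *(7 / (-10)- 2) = 459 / 196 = 2.34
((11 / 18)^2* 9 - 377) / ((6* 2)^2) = -13451 / 5184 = -2.59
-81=-81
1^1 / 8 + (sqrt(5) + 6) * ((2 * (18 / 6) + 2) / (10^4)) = sqrt(5) / 1250 + 649 / 5000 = 0.13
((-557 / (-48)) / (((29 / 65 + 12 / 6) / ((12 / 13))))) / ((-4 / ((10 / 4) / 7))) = -13925 / 35616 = -0.39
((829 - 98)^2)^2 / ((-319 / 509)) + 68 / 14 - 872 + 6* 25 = -1017385001459103 / 2233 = -455613525060.06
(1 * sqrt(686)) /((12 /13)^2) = 1183 * sqrt(14) /144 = 30.74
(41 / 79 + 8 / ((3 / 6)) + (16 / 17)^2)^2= 157902122161 / 521254561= 302.93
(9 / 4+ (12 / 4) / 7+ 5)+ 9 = 467 / 28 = 16.68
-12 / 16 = -3 / 4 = -0.75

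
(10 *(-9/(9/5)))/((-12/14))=175/3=58.33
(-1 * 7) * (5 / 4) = -35 / 4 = -8.75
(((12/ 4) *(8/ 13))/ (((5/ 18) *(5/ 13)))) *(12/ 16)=324/ 25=12.96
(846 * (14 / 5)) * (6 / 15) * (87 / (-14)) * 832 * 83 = -10165319424 / 25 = -406612776.96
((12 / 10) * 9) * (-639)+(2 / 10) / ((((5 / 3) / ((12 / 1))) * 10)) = -862632 / 125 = -6901.06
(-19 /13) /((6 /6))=-19 /13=-1.46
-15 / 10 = -3 / 2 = -1.50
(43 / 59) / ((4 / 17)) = 731 / 236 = 3.10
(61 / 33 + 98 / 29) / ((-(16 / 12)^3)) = -45027 / 20416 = -2.21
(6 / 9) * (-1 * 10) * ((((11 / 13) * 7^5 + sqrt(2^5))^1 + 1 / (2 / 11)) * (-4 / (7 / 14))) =640 * sqrt(2) / 3 + 9863920 / 13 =759064.78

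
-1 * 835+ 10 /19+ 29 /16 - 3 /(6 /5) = -253889 /304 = -835.16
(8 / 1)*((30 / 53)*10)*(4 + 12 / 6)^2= 86400 / 53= 1630.19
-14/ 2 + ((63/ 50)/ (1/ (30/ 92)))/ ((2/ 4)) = -1421/ 230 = -6.18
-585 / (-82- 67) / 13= 45 / 149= 0.30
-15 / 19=-0.79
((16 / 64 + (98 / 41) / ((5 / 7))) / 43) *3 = 8847 / 35260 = 0.25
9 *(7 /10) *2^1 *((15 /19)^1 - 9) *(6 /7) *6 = -50544 /95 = -532.04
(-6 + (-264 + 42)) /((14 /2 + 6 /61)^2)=-848388 /187489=-4.53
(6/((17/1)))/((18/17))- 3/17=8/51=0.16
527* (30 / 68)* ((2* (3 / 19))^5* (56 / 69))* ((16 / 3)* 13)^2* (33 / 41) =5353577349120 / 2334961357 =2292.79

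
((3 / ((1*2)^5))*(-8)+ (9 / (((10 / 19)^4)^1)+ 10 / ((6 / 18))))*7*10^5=102577230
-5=-5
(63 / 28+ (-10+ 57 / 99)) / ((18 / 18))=-947 / 132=-7.17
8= 8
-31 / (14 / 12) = -26.57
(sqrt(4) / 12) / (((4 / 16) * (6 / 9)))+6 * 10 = 61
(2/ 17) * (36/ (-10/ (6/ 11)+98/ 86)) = -0.25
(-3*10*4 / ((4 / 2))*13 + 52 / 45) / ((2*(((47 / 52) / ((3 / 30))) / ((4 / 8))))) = -227812 / 10575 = -21.54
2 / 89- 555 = -49393 / 89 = -554.98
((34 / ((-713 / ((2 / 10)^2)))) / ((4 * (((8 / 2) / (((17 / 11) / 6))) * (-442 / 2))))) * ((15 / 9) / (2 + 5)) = 17 / 513873360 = 0.00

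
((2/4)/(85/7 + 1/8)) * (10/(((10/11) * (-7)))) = -44/687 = -0.06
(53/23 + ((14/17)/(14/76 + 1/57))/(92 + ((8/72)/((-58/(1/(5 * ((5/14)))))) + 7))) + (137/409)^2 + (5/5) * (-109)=-1125372065536393/10562686411532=-106.54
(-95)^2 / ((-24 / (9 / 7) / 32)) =-108300 / 7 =-15471.43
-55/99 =-5/9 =-0.56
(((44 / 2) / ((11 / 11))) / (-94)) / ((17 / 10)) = -110 / 799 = -0.14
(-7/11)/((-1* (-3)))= -7/33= -0.21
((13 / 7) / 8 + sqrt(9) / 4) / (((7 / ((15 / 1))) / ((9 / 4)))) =7425 / 1568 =4.74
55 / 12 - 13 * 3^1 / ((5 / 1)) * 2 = -661 / 60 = -11.02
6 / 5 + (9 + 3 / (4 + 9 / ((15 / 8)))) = 2319 / 220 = 10.54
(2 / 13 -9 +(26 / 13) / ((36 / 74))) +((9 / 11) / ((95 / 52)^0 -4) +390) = 495485 / 1287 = 384.99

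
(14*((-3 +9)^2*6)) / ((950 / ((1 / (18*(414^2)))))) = 7 / 6784425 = 0.00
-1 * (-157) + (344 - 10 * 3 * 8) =261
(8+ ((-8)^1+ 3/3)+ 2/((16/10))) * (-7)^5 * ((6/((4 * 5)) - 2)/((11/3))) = 7714413/440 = 17532.76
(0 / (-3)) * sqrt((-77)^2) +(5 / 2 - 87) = -169 / 2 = -84.50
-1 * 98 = -98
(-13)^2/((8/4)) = 169/2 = 84.50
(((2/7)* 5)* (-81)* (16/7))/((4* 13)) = -3240/637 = -5.09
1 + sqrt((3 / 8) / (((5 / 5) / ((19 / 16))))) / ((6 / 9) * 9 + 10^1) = sqrt(114) / 256 + 1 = 1.04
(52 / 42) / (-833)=-26 / 17493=-0.00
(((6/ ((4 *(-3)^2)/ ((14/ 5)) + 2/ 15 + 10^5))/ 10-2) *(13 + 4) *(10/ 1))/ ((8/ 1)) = -1785226525/ 42005456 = -42.50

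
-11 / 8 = -1.38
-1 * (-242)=242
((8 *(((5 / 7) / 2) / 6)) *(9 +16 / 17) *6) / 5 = 676 / 119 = 5.68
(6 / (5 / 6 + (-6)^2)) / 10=18 / 1105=0.02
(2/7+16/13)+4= 502/91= 5.52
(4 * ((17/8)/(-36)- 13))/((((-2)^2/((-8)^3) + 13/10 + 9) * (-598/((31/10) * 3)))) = 466364/5908539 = 0.08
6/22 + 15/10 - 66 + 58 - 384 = -8585/22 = -390.23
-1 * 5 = -5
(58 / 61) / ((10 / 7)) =203 / 305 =0.67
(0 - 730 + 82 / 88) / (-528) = 10693 / 7744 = 1.38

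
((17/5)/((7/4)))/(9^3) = 68/25515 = 0.00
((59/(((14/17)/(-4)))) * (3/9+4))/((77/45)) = -391170/539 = -725.73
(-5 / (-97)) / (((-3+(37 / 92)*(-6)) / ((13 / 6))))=-1495 / 72459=-0.02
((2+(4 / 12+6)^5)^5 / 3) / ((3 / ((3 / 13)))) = 93167875188011344378602738615625 / 33044255768277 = 2819487775465470010.06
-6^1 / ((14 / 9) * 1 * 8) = -27 / 56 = -0.48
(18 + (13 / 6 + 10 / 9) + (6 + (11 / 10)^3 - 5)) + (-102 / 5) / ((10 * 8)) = 26273 / 1125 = 23.35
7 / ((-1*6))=-7 / 6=-1.17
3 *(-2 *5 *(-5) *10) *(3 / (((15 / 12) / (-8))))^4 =1019215872 / 5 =203843174.40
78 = 78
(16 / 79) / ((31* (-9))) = -16 / 22041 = -0.00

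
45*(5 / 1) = 225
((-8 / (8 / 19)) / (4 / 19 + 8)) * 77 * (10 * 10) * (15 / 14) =-496375 / 26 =-19091.35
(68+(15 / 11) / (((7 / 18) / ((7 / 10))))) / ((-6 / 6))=-775 / 11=-70.45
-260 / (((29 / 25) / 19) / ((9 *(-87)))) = 3334500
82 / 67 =1.22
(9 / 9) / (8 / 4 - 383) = -1 / 381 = -0.00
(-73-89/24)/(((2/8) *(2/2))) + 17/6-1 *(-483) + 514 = 693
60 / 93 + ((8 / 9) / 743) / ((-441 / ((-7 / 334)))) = 1407078664 / 2180971737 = 0.65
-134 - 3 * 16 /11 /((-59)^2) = -5131042 /38291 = -134.00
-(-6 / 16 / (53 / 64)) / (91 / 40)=960 / 4823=0.20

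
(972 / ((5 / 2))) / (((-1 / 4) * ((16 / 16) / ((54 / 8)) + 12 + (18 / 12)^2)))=-839808 / 7775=-108.01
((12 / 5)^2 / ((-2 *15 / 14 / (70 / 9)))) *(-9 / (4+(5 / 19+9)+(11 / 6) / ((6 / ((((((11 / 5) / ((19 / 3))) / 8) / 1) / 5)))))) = 8580096 / 604921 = 14.18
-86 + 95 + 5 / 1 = 14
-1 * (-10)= 10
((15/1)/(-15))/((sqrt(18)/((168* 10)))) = -280* sqrt(2) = -395.98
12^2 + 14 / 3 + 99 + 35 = 848 / 3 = 282.67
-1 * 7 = -7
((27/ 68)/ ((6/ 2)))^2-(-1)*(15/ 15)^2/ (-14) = -0.05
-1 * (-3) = 3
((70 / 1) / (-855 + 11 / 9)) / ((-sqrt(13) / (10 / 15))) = 105* sqrt(13) / 24973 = 0.02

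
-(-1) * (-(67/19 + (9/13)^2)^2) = -165431044/10310521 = -16.04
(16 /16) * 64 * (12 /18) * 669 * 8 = 228352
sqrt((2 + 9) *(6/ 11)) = sqrt(6) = 2.45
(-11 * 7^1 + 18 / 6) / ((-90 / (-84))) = -1036 / 15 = -69.07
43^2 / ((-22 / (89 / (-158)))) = 164561 / 3476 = 47.34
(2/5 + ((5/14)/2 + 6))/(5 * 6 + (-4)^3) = -921/4760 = -0.19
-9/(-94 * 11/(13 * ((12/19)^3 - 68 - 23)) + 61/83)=-6044524551/1082248811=-5.59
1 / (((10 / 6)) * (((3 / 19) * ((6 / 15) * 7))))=19 / 14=1.36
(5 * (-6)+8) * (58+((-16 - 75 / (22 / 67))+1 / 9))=36887 / 9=4098.56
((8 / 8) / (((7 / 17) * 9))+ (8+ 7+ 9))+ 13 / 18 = 3149 / 126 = 24.99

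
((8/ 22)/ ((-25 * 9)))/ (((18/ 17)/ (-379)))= 12886/ 22275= 0.58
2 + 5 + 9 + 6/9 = 50/3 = 16.67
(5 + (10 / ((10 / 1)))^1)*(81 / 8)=243 / 4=60.75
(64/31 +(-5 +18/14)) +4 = 510/217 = 2.35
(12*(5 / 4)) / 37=0.41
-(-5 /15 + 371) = -1112 /3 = -370.67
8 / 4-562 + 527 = -33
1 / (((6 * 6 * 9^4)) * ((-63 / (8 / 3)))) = -2 / 11160261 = -0.00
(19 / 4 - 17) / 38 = -49 / 152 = -0.32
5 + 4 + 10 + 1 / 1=20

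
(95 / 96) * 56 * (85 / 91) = 8075 / 156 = 51.76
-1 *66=-66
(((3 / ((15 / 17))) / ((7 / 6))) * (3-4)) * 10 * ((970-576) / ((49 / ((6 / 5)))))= -482256 / 1715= -281.20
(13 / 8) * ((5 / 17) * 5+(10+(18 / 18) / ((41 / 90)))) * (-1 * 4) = -123825 / 1394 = -88.83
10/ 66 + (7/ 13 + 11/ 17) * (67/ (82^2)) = 4004651/ 24519066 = 0.16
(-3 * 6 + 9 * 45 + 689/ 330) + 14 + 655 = 349169/ 330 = 1058.09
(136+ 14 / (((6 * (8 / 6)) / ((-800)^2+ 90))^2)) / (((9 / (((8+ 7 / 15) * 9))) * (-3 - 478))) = -30353068379467 / 19240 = -1577602306.63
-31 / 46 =-0.67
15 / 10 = 3 / 2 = 1.50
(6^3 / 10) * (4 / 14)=216 / 35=6.17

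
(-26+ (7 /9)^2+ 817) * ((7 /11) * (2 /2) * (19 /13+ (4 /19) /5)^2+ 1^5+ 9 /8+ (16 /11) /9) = 655801985083 /222377805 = 2949.04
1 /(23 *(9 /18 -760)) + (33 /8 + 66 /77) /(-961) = -1465 /279496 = -0.01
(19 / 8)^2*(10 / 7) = 1805 / 224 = 8.06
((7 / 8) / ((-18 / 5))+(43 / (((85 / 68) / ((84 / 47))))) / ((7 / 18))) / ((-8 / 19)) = -101491597 / 270720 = -374.90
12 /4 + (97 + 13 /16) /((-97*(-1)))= 6221 /1552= 4.01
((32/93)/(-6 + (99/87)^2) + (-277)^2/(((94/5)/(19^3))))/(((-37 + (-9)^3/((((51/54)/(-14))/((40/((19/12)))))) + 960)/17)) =1737.32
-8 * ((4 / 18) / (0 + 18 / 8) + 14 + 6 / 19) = -177472 / 1539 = -115.32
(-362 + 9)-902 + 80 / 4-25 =-1260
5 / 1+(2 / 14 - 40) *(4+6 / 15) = -5963 / 35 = -170.37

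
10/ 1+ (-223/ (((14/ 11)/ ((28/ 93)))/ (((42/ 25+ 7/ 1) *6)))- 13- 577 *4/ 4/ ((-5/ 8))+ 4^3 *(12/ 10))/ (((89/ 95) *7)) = -115003/ 445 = -258.43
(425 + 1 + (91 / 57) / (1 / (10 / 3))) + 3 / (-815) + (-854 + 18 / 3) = -416.68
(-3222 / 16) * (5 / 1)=-8055 / 8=-1006.88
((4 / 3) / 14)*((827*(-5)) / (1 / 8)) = -3150.48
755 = 755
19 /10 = 1.90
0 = 0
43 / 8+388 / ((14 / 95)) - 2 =2636.23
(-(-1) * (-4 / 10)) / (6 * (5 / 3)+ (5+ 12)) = -2 / 135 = -0.01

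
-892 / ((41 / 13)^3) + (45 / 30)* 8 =-1132672 / 68921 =-16.43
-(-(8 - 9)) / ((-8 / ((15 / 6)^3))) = 125 / 64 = 1.95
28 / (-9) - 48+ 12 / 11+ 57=691 / 99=6.98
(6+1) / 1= 7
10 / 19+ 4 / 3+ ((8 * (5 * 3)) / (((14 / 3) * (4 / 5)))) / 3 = 5017 / 399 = 12.57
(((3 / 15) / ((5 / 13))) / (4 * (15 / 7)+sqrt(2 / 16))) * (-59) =-515424 / 143755+75166 * sqrt(2) / 718775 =-3.44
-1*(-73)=73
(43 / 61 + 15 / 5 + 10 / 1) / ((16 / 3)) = 627 / 244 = 2.57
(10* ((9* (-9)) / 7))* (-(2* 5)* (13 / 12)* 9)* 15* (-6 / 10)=-710775 / 7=-101539.29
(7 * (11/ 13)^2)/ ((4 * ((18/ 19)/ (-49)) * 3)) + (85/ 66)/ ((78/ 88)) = -735517/ 36504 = -20.15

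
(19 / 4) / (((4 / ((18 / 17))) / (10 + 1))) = 1881 / 136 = 13.83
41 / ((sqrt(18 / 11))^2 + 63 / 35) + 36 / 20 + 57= 66841 / 945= 70.73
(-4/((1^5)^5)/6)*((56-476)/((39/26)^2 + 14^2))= 1120/793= 1.41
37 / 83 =0.45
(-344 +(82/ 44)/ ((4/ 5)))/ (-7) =30067/ 616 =48.81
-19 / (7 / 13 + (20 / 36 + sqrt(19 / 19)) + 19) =-2223 / 2468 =-0.90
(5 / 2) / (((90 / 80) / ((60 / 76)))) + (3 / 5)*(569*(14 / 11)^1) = 1367686 / 3135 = 436.26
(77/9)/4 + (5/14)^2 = 1999/882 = 2.27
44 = 44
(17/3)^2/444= 289/3996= 0.07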